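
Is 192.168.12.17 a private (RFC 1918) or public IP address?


RFC 1918 private ranges:
  10.0.0.0/8 (10.0.0.0 - 10.255.255.255)
  172.16.0.0/12 (172.16.0.0 - 172.31.255.255)
  192.168.0.0/16 (192.168.0.0 - 192.168.255.255)
Private (in 192.168.0.0/16)


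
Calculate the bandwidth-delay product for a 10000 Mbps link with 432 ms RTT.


BDP = bandwidth * RTT
= 10000 Mbps * 432 ms
= 10000 * 1e6 * 432 / 1000 bits
= 4320000000 bits
= 540000000 bytes
= 527343.75 KB
BDP = 4320000000 bits (540000000 bytes)


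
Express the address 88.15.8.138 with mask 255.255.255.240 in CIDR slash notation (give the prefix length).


Binary: 11111111.11111111.11111111.11110000
Count leading 1s
Prefix: /28


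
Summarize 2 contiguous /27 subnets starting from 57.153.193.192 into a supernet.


Original prefix: /27
Number of subnets: 2 = 2^1
New prefix = 27 - 1 = 26
Supernet: 57.153.193.192/26


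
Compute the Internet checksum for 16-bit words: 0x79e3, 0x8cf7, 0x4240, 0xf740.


Sum all words (with carry folding):
+ 0x79e3 = 0x79e3
+ 0x8cf7 = 0x06db
+ 0x4240 = 0x491b
+ 0xf740 = 0x405c
One's complement: ~0x405c
Checksum = 0xbfa3


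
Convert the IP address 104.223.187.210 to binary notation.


104 = 01101000
223 = 11011111
187 = 10111011
210 = 11010010
Binary: 01101000.11011111.10111011.11010010


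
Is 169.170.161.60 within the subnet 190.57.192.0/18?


Subnet network: 190.57.192.0
Test IP AND mask: 169.170.128.0
No, 169.170.161.60 is not in 190.57.192.0/18


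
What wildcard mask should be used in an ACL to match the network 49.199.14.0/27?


Subnet mask: 255.255.255.224
Wildcard = 255.255.255.255 - subnet mask
255 - 255 = 0
255 - 255 = 0
255 - 255 = 0
255 - 224 = 31
Wildcard: 0.0.0.31


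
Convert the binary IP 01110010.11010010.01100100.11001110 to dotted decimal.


01110010 = 114
11010010 = 210
01100100 = 100
11001110 = 206
IP: 114.210.100.206


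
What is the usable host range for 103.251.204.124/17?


Network: 103.251.128.0
Broadcast: 103.251.255.255
First usable = network + 1
Last usable = broadcast - 1
Range: 103.251.128.1 to 103.251.255.254


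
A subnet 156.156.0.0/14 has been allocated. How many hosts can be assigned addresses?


Host bits = 32 - 14 = 18
Total addresses = 2^18 = 262144
Usable = total - 2 (network and broadcast)
Usable hosts: 262142


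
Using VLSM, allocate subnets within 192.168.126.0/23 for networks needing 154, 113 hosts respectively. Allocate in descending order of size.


154 hosts -> /24 (254 usable): 192.168.126.0/24
113 hosts -> /25 (126 usable): 192.168.127.0/25
Allocation: 192.168.126.0/24 (154 hosts, 254 usable); 192.168.127.0/25 (113 hosts, 126 usable)


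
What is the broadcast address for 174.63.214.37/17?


Network: 174.63.128.0/17
Host bits = 15
Set all host bits to 1:
Broadcast: 174.63.255.255


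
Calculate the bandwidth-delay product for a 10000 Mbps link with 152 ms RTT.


BDP = bandwidth * RTT
= 10000 Mbps * 152 ms
= 10000 * 1e6 * 152 / 1000 bits
= 1520000000 bits
= 190000000 bytes
= 185546.875 KB
BDP = 1520000000 bits (190000000 bytes)


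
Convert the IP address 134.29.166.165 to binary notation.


134 = 10000110
29 = 00011101
166 = 10100110
165 = 10100101
Binary: 10000110.00011101.10100110.10100101


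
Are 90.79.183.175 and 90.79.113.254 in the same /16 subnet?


Mask: 255.255.0.0
90.79.183.175 AND mask = 90.79.0.0
90.79.113.254 AND mask = 90.79.0.0
Yes, same subnet (90.79.0.0)


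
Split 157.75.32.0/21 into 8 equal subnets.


New prefix = 21 + 3 = 24
Each subnet has 256 addresses
  157.75.32.0/24
  157.75.33.0/24
  157.75.34.0/24
  157.75.35.0/24
  157.75.36.0/24
  157.75.37.0/24
  157.75.38.0/24
  157.75.39.0/24
Subnets: 157.75.32.0/24, 157.75.33.0/24, 157.75.34.0/24, 157.75.35.0/24, 157.75.36.0/24, 157.75.37.0/24, 157.75.38.0/24, 157.75.39.0/24


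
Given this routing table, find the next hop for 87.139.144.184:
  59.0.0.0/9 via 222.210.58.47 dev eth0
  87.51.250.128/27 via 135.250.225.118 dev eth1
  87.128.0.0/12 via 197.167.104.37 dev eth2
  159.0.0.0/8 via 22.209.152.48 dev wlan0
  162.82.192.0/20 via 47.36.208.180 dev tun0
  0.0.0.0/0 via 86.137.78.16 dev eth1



Longest prefix match for 87.139.144.184:
  /9 59.0.0.0: no
  /27 87.51.250.128: no
  /12 87.128.0.0: MATCH
  /8 159.0.0.0: no
  /20 162.82.192.0: no
  /0 0.0.0.0: MATCH
Selected: next-hop 197.167.104.37 via eth2 (matched /12)


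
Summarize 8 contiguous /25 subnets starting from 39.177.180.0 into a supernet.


Original prefix: /25
Number of subnets: 8 = 2^3
New prefix = 25 - 3 = 22
Supernet: 39.177.180.0/22


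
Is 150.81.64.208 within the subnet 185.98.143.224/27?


Subnet network: 185.98.143.224
Test IP AND mask: 150.81.64.192
No, 150.81.64.208 is not in 185.98.143.224/27


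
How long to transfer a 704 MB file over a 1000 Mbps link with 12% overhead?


Effective throughput = 1000 * (1 - 12/100) = 880 Mbps
File size in Mb = 704 * 8 = 5632 Mb
Time = 5632 / 880
Time = 6.4 seconds


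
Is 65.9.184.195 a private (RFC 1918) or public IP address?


RFC 1918 private ranges:
  10.0.0.0/8 (10.0.0.0 - 10.255.255.255)
  172.16.0.0/12 (172.16.0.0 - 172.31.255.255)
  192.168.0.0/16 (192.168.0.0 - 192.168.255.255)
Public (not in any RFC 1918 range)


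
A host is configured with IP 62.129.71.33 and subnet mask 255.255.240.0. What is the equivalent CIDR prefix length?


Binary: 11111111.11111111.11110000.00000000
Count leading 1s
Prefix: /20


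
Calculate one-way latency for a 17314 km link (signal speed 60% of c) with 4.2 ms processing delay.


Speed = 0.6 * 3e5 km/s = 180000 km/s
Propagation delay = 17314 / 180000 = 0.0962 s = 96.1889 ms
Processing delay = 4.2 ms
Total one-way latency = 100.3889 ms


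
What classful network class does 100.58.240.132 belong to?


First octet: 100
Binary: 01100100
0xxxxxxx -> Class A (1-126)
Class A, default mask 255.0.0.0 (/8)


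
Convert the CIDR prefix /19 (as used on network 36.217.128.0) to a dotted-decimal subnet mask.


/19 means 19 network bits, 13 host bits
Binary: 11111111111111111110000000000000
Mask: 255.255.224.0


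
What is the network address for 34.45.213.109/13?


IP:   00100010.00101101.11010101.01101101
Mask: 11111111.11111000.00000000.00000000
AND operation:
Net:  00100010.00101000.00000000.00000000
Network: 34.40.0.0/13


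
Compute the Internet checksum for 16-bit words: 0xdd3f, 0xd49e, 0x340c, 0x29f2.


Sum all words (with carry folding):
+ 0xdd3f = 0xdd3f
+ 0xd49e = 0xb1de
+ 0x340c = 0xe5ea
+ 0x29f2 = 0x0fdd
One's complement: ~0x0fdd
Checksum = 0xf022


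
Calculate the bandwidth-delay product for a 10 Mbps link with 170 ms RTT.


BDP = bandwidth * RTT
= 10 Mbps * 170 ms
= 10 * 1e6 * 170 / 1000 bits
= 1700000 bits
= 212500 bytes
= 207.5195 KB
BDP = 1700000 bits (212500 bytes)


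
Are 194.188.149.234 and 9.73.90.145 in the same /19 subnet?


Mask: 255.255.224.0
194.188.149.234 AND mask = 194.188.128.0
9.73.90.145 AND mask = 9.73.64.0
No, different subnets (194.188.128.0 vs 9.73.64.0)


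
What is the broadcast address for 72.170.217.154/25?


Network: 72.170.217.128/25
Host bits = 7
Set all host bits to 1:
Broadcast: 72.170.217.255


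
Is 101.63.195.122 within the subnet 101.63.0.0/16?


Subnet network: 101.63.0.0
Test IP AND mask: 101.63.0.0
Yes, 101.63.195.122 is in 101.63.0.0/16


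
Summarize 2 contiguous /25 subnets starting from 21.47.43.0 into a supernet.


Original prefix: /25
Number of subnets: 2 = 2^1
New prefix = 25 - 1 = 24
Supernet: 21.47.43.0/24


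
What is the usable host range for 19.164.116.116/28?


Network: 19.164.116.112
Broadcast: 19.164.116.127
First usable = network + 1
Last usable = broadcast - 1
Range: 19.164.116.113 to 19.164.116.126


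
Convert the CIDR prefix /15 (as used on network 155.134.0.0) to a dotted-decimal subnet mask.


/15 means 15 network bits, 17 host bits
Binary: 11111111111111100000000000000000
Mask: 255.254.0.0


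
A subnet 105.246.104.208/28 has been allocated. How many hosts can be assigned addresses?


Host bits = 32 - 28 = 4
Total addresses = 2^4 = 16
Usable = total - 2 (network and broadcast)
Usable hosts: 14


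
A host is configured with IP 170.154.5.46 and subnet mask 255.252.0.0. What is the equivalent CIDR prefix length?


Binary: 11111111.11111100.00000000.00000000
Count leading 1s
Prefix: /14


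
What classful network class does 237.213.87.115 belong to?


First octet: 237
Binary: 11101101
1110xxxx -> Class D (224-239)
Class D (multicast), default mask N/A


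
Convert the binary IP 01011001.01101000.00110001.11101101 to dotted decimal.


01011001 = 89
01101000 = 104
00110001 = 49
11101101 = 237
IP: 89.104.49.237


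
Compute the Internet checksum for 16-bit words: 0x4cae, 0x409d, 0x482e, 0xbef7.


Sum all words (with carry folding):
+ 0x4cae = 0x4cae
+ 0x409d = 0x8d4b
+ 0x482e = 0xd579
+ 0xbef7 = 0x9471
One's complement: ~0x9471
Checksum = 0x6b8e


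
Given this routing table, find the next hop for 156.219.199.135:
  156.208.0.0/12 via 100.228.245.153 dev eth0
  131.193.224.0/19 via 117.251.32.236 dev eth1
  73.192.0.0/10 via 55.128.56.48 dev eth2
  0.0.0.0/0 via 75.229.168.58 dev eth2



Longest prefix match for 156.219.199.135:
  /12 156.208.0.0: MATCH
  /19 131.193.224.0: no
  /10 73.192.0.0: no
  /0 0.0.0.0: MATCH
Selected: next-hop 100.228.245.153 via eth0 (matched /12)


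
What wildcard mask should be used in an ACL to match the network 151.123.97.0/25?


Subnet mask: 255.255.255.128
Wildcard = 255.255.255.255 - subnet mask
255 - 255 = 0
255 - 255 = 0
255 - 255 = 0
255 - 128 = 127
Wildcard: 0.0.0.127


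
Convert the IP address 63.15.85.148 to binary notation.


63 = 00111111
15 = 00001111
85 = 01010101
148 = 10010100
Binary: 00111111.00001111.01010101.10010100


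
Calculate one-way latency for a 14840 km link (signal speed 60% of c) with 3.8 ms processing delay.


Speed = 0.6 * 3e5 km/s = 180000 km/s
Propagation delay = 14840 / 180000 = 0.0824 s = 82.4444 ms
Processing delay = 3.8 ms
Total one-way latency = 86.2444 ms


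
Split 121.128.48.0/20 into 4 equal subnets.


New prefix = 20 + 2 = 22
Each subnet has 1024 addresses
  121.128.48.0/22
  121.128.52.0/22
  121.128.56.0/22
  121.128.60.0/22
Subnets: 121.128.48.0/22, 121.128.52.0/22, 121.128.56.0/22, 121.128.60.0/22


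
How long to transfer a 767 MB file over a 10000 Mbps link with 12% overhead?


Effective throughput = 10000 * (1 - 12/100) = 8800 Mbps
File size in Mb = 767 * 8 = 6136 Mb
Time = 6136 / 8800
Time = 0.6973 seconds


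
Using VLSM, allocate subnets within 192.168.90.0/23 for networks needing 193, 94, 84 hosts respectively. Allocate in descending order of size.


193 hosts -> /24 (254 usable): 192.168.90.0/24
94 hosts -> /25 (126 usable): 192.168.91.0/25
84 hosts -> /25 (126 usable): 192.168.91.128/25
Allocation: 192.168.90.0/24 (193 hosts, 254 usable); 192.168.91.0/25 (94 hosts, 126 usable); 192.168.91.128/25 (84 hosts, 126 usable)


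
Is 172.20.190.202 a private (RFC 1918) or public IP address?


RFC 1918 private ranges:
  10.0.0.0/8 (10.0.0.0 - 10.255.255.255)
  172.16.0.0/12 (172.16.0.0 - 172.31.255.255)
  192.168.0.0/16 (192.168.0.0 - 192.168.255.255)
Private (in 172.16.0.0/12)


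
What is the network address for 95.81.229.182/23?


IP:   01011111.01010001.11100101.10110110
Mask: 11111111.11111111.11111110.00000000
AND operation:
Net:  01011111.01010001.11100100.00000000
Network: 95.81.228.0/23


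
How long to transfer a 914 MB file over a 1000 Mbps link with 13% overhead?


Effective throughput = 1000 * (1 - 13/100) = 870 Mbps
File size in Mb = 914 * 8 = 7312 Mb
Time = 7312 / 870
Time = 8.4046 seconds


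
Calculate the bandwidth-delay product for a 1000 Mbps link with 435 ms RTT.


BDP = bandwidth * RTT
= 1000 Mbps * 435 ms
= 1000 * 1e6 * 435 / 1000 bits
= 435000000 bits
= 54375000 bytes
= 53100.5859 KB
BDP = 435000000 bits (54375000 bytes)


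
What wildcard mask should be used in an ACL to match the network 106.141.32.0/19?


Subnet mask: 255.255.224.0
Wildcard = 255.255.255.255 - subnet mask
255 - 255 = 0
255 - 255 = 0
255 - 224 = 31
255 - 0 = 255
Wildcard: 0.0.31.255


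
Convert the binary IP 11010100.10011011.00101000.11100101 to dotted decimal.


11010100 = 212
10011011 = 155
00101000 = 40
11100101 = 229
IP: 212.155.40.229


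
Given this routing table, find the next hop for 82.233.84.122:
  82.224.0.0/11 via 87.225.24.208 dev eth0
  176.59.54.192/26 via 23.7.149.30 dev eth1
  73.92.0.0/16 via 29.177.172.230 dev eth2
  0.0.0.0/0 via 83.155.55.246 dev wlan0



Longest prefix match for 82.233.84.122:
  /11 82.224.0.0: MATCH
  /26 176.59.54.192: no
  /16 73.92.0.0: no
  /0 0.0.0.0: MATCH
Selected: next-hop 87.225.24.208 via eth0 (matched /11)


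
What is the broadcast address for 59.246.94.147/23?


Network: 59.246.94.0/23
Host bits = 9
Set all host bits to 1:
Broadcast: 59.246.95.255


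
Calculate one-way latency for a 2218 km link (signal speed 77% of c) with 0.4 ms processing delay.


Speed = 0.77 * 3e5 km/s = 231000 km/s
Propagation delay = 2218 / 231000 = 0.0096 s = 9.6017 ms
Processing delay = 0.4 ms
Total one-way latency = 10.0017 ms


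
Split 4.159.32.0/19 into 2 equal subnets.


New prefix = 19 + 1 = 20
Each subnet has 4096 addresses
  4.159.32.0/20
  4.159.48.0/20
Subnets: 4.159.32.0/20, 4.159.48.0/20


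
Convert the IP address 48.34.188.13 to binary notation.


48 = 00110000
34 = 00100010
188 = 10111100
13 = 00001101
Binary: 00110000.00100010.10111100.00001101


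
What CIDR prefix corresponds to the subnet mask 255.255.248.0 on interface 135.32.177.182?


Binary: 11111111.11111111.11111000.00000000
Count leading 1s
Prefix: /21


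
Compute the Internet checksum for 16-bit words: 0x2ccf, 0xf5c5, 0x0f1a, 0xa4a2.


Sum all words (with carry folding):
+ 0x2ccf = 0x2ccf
+ 0xf5c5 = 0x2295
+ 0x0f1a = 0x31af
+ 0xa4a2 = 0xd651
One's complement: ~0xd651
Checksum = 0x29ae


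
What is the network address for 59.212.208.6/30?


IP:   00111011.11010100.11010000.00000110
Mask: 11111111.11111111.11111111.11111100
AND operation:
Net:  00111011.11010100.11010000.00000100
Network: 59.212.208.4/30


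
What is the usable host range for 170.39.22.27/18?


Network: 170.39.0.0
Broadcast: 170.39.63.255
First usable = network + 1
Last usable = broadcast - 1
Range: 170.39.0.1 to 170.39.63.254


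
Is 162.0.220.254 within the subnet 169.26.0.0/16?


Subnet network: 169.26.0.0
Test IP AND mask: 162.0.0.0
No, 162.0.220.254 is not in 169.26.0.0/16


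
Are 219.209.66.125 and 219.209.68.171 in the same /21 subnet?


Mask: 255.255.248.0
219.209.66.125 AND mask = 219.209.64.0
219.209.68.171 AND mask = 219.209.64.0
Yes, same subnet (219.209.64.0)


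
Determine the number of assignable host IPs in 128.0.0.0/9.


Host bits = 32 - 9 = 23
Total addresses = 2^23 = 8388608
Usable = total - 2 (network and broadcast)
Usable hosts: 8388606


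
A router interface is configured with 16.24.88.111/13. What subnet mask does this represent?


/13 means 13 network bits, 19 host bits
Binary: 11111111111110000000000000000000
Mask: 255.248.0.0


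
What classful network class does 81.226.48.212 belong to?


First octet: 81
Binary: 01010001
0xxxxxxx -> Class A (1-126)
Class A, default mask 255.0.0.0 (/8)


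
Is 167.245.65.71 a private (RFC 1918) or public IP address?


RFC 1918 private ranges:
  10.0.0.0/8 (10.0.0.0 - 10.255.255.255)
  172.16.0.0/12 (172.16.0.0 - 172.31.255.255)
  192.168.0.0/16 (192.168.0.0 - 192.168.255.255)
Public (not in any RFC 1918 range)


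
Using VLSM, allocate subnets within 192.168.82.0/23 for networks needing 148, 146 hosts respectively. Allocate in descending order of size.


148 hosts -> /24 (254 usable): 192.168.82.0/24
146 hosts -> /24 (254 usable): 192.168.83.0/24
Allocation: 192.168.82.0/24 (148 hosts, 254 usable); 192.168.83.0/24 (146 hosts, 254 usable)


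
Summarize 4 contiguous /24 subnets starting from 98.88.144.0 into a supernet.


Original prefix: /24
Number of subnets: 4 = 2^2
New prefix = 24 - 2 = 22
Supernet: 98.88.144.0/22


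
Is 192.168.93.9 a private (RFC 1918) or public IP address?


RFC 1918 private ranges:
  10.0.0.0/8 (10.0.0.0 - 10.255.255.255)
  172.16.0.0/12 (172.16.0.0 - 172.31.255.255)
  192.168.0.0/16 (192.168.0.0 - 192.168.255.255)
Private (in 192.168.0.0/16)


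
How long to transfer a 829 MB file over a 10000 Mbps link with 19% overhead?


Effective throughput = 10000 * (1 - 19/100) = 8100.0 Mbps
File size in Mb = 829 * 8 = 6632 Mb
Time = 6632 / 8100.0
Time = 0.8188 seconds


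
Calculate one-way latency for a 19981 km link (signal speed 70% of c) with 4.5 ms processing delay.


Speed = 0.7 * 3e5 km/s = 210000 km/s
Propagation delay = 19981 / 210000 = 0.0951 s = 95.1476 ms
Processing delay = 4.5 ms
Total one-way latency = 99.6476 ms


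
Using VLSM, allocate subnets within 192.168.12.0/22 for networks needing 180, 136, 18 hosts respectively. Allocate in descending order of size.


180 hosts -> /24 (254 usable): 192.168.12.0/24
136 hosts -> /24 (254 usable): 192.168.13.0/24
18 hosts -> /27 (30 usable): 192.168.14.0/27
Allocation: 192.168.12.0/24 (180 hosts, 254 usable); 192.168.13.0/24 (136 hosts, 254 usable); 192.168.14.0/27 (18 hosts, 30 usable)


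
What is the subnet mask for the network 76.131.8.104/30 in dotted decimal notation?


/30 means 30 network bits, 2 host bits
Binary: 11111111111111111111111111111100
Mask: 255.255.255.252


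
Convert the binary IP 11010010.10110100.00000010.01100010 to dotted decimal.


11010010 = 210
10110100 = 180
00000010 = 2
01100010 = 98
IP: 210.180.2.98


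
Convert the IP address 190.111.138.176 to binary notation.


190 = 10111110
111 = 01101111
138 = 10001010
176 = 10110000
Binary: 10111110.01101111.10001010.10110000


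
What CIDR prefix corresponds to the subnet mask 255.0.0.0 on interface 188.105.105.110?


Binary: 11111111.00000000.00000000.00000000
Count leading 1s
Prefix: /8


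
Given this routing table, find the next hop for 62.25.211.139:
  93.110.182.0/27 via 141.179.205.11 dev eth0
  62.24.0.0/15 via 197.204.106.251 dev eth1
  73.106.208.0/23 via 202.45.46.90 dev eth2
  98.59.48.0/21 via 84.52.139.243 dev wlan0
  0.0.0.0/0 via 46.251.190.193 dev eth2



Longest prefix match for 62.25.211.139:
  /27 93.110.182.0: no
  /15 62.24.0.0: MATCH
  /23 73.106.208.0: no
  /21 98.59.48.0: no
  /0 0.0.0.0: MATCH
Selected: next-hop 197.204.106.251 via eth1 (matched /15)


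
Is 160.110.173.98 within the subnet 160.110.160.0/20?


Subnet network: 160.110.160.0
Test IP AND mask: 160.110.160.0
Yes, 160.110.173.98 is in 160.110.160.0/20


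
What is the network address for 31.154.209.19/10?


IP:   00011111.10011010.11010001.00010011
Mask: 11111111.11000000.00000000.00000000
AND operation:
Net:  00011111.10000000.00000000.00000000
Network: 31.128.0.0/10


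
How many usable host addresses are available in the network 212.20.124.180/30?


Host bits = 32 - 30 = 2
Total addresses = 2^2 = 4
Usable = total - 2 (network and broadcast)
Usable hosts: 2


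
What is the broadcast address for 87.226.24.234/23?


Network: 87.226.24.0/23
Host bits = 9
Set all host bits to 1:
Broadcast: 87.226.25.255


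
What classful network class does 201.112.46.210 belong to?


First octet: 201
Binary: 11001001
110xxxxx -> Class C (192-223)
Class C, default mask 255.255.255.0 (/24)


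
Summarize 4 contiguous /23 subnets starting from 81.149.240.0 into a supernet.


Original prefix: /23
Number of subnets: 4 = 2^2
New prefix = 23 - 2 = 21
Supernet: 81.149.240.0/21


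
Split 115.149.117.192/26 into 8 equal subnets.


New prefix = 26 + 3 = 29
Each subnet has 8 addresses
  115.149.117.192/29
  115.149.117.200/29
  115.149.117.208/29
  115.149.117.216/29
  115.149.117.224/29
  115.149.117.232/29
  115.149.117.240/29
  115.149.117.248/29
Subnets: 115.149.117.192/29, 115.149.117.200/29, 115.149.117.208/29, 115.149.117.216/29, 115.149.117.224/29, 115.149.117.232/29, 115.149.117.240/29, 115.149.117.248/29


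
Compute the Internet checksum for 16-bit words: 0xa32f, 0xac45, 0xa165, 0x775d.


Sum all words (with carry folding):
+ 0xa32f = 0xa32f
+ 0xac45 = 0x4f75
+ 0xa165 = 0xf0da
+ 0x775d = 0x6838
One's complement: ~0x6838
Checksum = 0x97c7


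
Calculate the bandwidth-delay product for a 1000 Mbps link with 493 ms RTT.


BDP = bandwidth * RTT
= 1000 Mbps * 493 ms
= 1000 * 1e6 * 493 / 1000 bits
= 493000000 bits
= 61625000 bytes
= 60180.6641 KB
BDP = 493000000 bits (61625000 bytes)


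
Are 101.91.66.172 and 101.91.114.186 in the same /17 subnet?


Mask: 255.255.128.0
101.91.66.172 AND mask = 101.91.0.0
101.91.114.186 AND mask = 101.91.0.0
Yes, same subnet (101.91.0.0)


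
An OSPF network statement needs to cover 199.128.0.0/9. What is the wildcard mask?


Subnet mask: 255.128.0.0
Wildcard = 255.255.255.255 - subnet mask
255 - 255 = 0
255 - 128 = 127
255 - 0 = 255
255 - 0 = 255
Wildcard: 0.127.255.255


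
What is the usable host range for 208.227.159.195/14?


Network: 208.224.0.0
Broadcast: 208.227.255.255
First usable = network + 1
Last usable = broadcast - 1
Range: 208.224.0.1 to 208.227.255.254


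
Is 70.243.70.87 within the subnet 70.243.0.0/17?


Subnet network: 70.243.0.0
Test IP AND mask: 70.243.0.0
Yes, 70.243.70.87 is in 70.243.0.0/17


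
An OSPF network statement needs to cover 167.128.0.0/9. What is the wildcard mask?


Subnet mask: 255.128.0.0
Wildcard = 255.255.255.255 - subnet mask
255 - 255 = 0
255 - 128 = 127
255 - 0 = 255
255 - 0 = 255
Wildcard: 0.127.255.255


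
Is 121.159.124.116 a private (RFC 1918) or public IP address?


RFC 1918 private ranges:
  10.0.0.0/8 (10.0.0.0 - 10.255.255.255)
  172.16.0.0/12 (172.16.0.0 - 172.31.255.255)
  192.168.0.0/16 (192.168.0.0 - 192.168.255.255)
Public (not in any RFC 1918 range)


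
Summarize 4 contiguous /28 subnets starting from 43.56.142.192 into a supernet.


Original prefix: /28
Number of subnets: 4 = 2^2
New prefix = 28 - 2 = 26
Supernet: 43.56.142.192/26


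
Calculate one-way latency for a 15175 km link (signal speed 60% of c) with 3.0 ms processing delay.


Speed = 0.6 * 3e5 km/s = 180000 km/s
Propagation delay = 15175 / 180000 = 0.0843 s = 84.3056 ms
Processing delay = 3.0 ms
Total one-way latency = 87.3056 ms


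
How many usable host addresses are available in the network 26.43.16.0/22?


Host bits = 32 - 22 = 10
Total addresses = 2^10 = 1024
Usable = total - 2 (network and broadcast)
Usable hosts: 1022


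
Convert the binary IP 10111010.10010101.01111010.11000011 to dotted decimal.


10111010 = 186
10010101 = 149
01111010 = 122
11000011 = 195
IP: 186.149.122.195


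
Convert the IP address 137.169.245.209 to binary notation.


137 = 10001001
169 = 10101001
245 = 11110101
209 = 11010001
Binary: 10001001.10101001.11110101.11010001


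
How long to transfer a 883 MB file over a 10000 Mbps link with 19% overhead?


Effective throughput = 10000 * (1 - 19/100) = 8100.0 Mbps
File size in Mb = 883 * 8 = 7064 Mb
Time = 7064 / 8100.0
Time = 0.8721 seconds


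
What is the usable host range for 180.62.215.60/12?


Network: 180.48.0.0
Broadcast: 180.63.255.255
First usable = network + 1
Last usable = broadcast - 1
Range: 180.48.0.1 to 180.63.255.254


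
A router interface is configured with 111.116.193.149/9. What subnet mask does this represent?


/9 means 9 network bits, 23 host bits
Binary: 11111111100000000000000000000000
Mask: 255.128.0.0


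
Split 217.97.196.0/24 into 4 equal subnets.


New prefix = 24 + 2 = 26
Each subnet has 64 addresses
  217.97.196.0/26
  217.97.196.64/26
  217.97.196.128/26
  217.97.196.192/26
Subnets: 217.97.196.0/26, 217.97.196.64/26, 217.97.196.128/26, 217.97.196.192/26


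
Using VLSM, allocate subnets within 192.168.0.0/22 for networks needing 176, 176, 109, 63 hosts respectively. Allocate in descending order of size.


176 hosts -> /24 (254 usable): 192.168.0.0/24
176 hosts -> /24 (254 usable): 192.168.1.0/24
109 hosts -> /25 (126 usable): 192.168.2.0/25
63 hosts -> /25 (126 usable): 192.168.2.128/25
Allocation: 192.168.0.0/24 (176 hosts, 254 usable); 192.168.1.0/24 (176 hosts, 254 usable); 192.168.2.0/25 (109 hosts, 126 usable); 192.168.2.128/25 (63 hosts, 126 usable)


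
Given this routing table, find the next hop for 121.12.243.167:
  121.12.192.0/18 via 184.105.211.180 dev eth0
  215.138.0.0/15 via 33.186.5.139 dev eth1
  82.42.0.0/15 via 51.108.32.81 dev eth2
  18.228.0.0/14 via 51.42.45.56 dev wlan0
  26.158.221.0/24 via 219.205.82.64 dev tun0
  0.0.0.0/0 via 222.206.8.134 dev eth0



Longest prefix match for 121.12.243.167:
  /18 121.12.192.0: MATCH
  /15 215.138.0.0: no
  /15 82.42.0.0: no
  /14 18.228.0.0: no
  /24 26.158.221.0: no
  /0 0.0.0.0: MATCH
Selected: next-hop 184.105.211.180 via eth0 (matched /18)


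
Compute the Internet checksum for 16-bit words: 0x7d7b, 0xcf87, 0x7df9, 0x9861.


Sum all words (with carry folding):
+ 0x7d7b = 0x7d7b
+ 0xcf87 = 0x4d03
+ 0x7df9 = 0xcafc
+ 0x9861 = 0x635e
One's complement: ~0x635e
Checksum = 0x9ca1


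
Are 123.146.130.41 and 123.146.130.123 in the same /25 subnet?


Mask: 255.255.255.128
123.146.130.41 AND mask = 123.146.130.0
123.146.130.123 AND mask = 123.146.130.0
Yes, same subnet (123.146.130.0)


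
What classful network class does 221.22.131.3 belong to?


First octet: 221
Binary: 11011101
110xxxxx -> Class C (192-223)
Class C, default mask 255.255.255.0 (/24)


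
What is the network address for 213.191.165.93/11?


IP:   11010101.10111111.10100101.01011101
Mask: 11111111.11100000.00000000.00000000
AND operation:
Net:  11010101.10100000.00000000.00000000
Network: 213.160.0.0/11


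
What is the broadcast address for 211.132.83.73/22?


Network: 211.132.80.0/22
Host bits = 10
Set all host bits to 1:
Broadcast: 211.132.83.255


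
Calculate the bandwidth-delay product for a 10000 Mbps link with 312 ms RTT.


BDP = bandwidth * RTT
= 10000 Mbps * 312 ms
= 10000 * 1e6 * 312 / 1000 bits
= 3120000000 bits
= 390000000 bytes
= 380859.375 KB
BDP = 3120000000 bits (390000000 bytes)


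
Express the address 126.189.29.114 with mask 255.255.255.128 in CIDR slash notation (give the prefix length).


Binary: 11111111.11111111.11111111.10000000
Count leading 1s
Prefix: /25


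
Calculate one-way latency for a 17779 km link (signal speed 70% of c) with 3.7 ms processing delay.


Speed = 0.7 * 3e5 km/s = 210000 km/s
Propagation delay = 17779 / 210000 = 0.0847 s = 84.6619 ms
Processing delay = 3.7 ms
Total one-way latency = 88.3619 ms


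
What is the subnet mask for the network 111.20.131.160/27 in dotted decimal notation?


/27 means 27 network bits, 5 host bits
Binary: 11111111111111111111111111100000
Mask: 255.255.255.224


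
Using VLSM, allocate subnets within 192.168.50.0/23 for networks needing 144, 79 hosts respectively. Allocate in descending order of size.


144 hosts -> /24 (254 usable): 192.168.50.0/24
79 hosts -> /25 (126 usable): 192.168.51.0/25
Allocation: 192.168.50.0/24 (144 hosts, 254 usable); 192.168.51.0/25 (79 hosts, 126 usable)


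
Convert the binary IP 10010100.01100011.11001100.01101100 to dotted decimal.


10010100 = 148
01100011 = 99
11001100 = 204
01101100 = 108
IP: 148.99.204.108


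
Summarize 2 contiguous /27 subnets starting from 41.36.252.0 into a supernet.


Original prefix: /27
Number of subnets: 2 = 2^1
New prefix = 27 - 1 = 26
Supernet: 41.36.252.0/26


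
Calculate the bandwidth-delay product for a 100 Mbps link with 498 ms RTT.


BDP = bandwidth * RTT
= 100 Mbps * 498 ms
= 100 * 1e6 * 498 / 1000 bits
= 49800000 bits
= 6225000 bytes
= 6079.1016 KB
BDP = 49800000 bits (6225000 bytes)


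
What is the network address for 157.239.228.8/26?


IP:   10011101.11101111.11100100.00001000
Mask: 11111111.11111111.11111111.11000000
AND operation:
Net:  10011101.11101111.11100100.00000000
Network: 157.239.228.0/26


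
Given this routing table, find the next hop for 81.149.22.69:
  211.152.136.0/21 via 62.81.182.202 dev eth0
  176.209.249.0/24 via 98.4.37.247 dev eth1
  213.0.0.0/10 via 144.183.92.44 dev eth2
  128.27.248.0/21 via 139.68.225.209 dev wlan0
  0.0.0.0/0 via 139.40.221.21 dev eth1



Longest prefix match for 81.149.22.69:
  /21 211.152.136.0: no
  /24 176.209.249.0: no
  /10 213.0.0.0: no
  /21 128.27.248.0: no
  /0 0.0.0.0: MATCH
Selected: next-hop 139.40.221.21 via eth1 (matched /0)


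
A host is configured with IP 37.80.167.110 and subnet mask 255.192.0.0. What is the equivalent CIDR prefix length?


Binary: 11111111.11000000.00000000.00000000
Count leading 1s
Prefix: /10


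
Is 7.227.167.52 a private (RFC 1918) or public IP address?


RFC 1918 private ranges:
  10.0.0.0/8 (10.0.0.0 - 10.255.255.255)
  172.16.0.0/12 (172.16.0.0 - 172.31.255.255)
  192.168.0.0/16 (192.168.0.0 - 192.168.255.255)
Public (not in any RFC 1918 range)


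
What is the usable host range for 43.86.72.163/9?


Network: 43.0.0.0
Broadcast: 43.127.255.255
First usable = network + 1
Last usable = broadcast - 1
Range: 43.0.0.1 to 43.127.255.254


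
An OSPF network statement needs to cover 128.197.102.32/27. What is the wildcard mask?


Subnet mask: 255.255.255.224
Wildcard = 255.255.255.255 - subnet mask
255 - 255 = 0
255 - 255 = 0
255 - 255 = 0
255 - 224 = 31
Wildcard: 0.0.0.31


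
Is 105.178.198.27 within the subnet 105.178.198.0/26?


Subnet network: 105.178.198.0
Test IP AND mask: 105.178.198.0
Yes, 105.178.198.27 is in 105.178.198.0/26


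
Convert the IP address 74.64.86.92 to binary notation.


74 = 01001010
64 = 01000000
86 = 01010110
92 = 01011100
Binary: 01001010.01000000.01010110.01011100


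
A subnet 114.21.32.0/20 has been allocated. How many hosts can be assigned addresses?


Host bits = 32 - 20 = 12
Total addresses = 2^12 = 4096
Usable = total - 2 (network and broadcast)
Usable hosts: 4094


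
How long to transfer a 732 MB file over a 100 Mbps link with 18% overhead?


Effective throughput = 100 * (1 - 18/100) = 82 Mbps
File size in Mb = 732 * 8 = 5856 Mb
Time = 5856 / 82
Time = 71.4146 seconds


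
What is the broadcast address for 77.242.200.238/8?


Network: 77.0.0.0/8
Host bits = 24
Set all host bits to 1:
Broadcast: 77.255.255.255


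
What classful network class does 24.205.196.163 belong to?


First octet: 24
Binary: 00011000
0xxxxxxx -> Class A (1-126)
Class A, default mask 255.0.0.0 (/8)


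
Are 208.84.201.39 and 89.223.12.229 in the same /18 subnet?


Mask: 255.255.192.0
208.84.201.39 AND mask = 208.84.192.0
89.223.12.229 AND mask = 89.223.0.0
No, different subnets (208.84.192.0 vs 89.223.0.0)


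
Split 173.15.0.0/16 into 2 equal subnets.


New prefix = 16 + 1 = 17
Each subnet has 32768 addresses
  173.15.0.0/17
  173.15.128.0/17
Subnets: 173.15.0.0/17, 173.15.128.0/17


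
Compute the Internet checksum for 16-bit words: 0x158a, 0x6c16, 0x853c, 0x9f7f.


Sum all words (with carry folding):
+ 0x158a = 0x158a
+ 0x6c16 = 0x81a0
+ 0x853c = 0x06dd
+ 0x9f7f = 0xa65c
One's complement: ~0xa65c
Checksum = 0x59a3


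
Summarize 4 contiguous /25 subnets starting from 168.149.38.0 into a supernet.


Original prefix: /25
Number of subnets: 4 = 2^2
New prefix = 25 - 2 = 23
Supernet: 168.149.38.0/23


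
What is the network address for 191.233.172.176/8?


IP:   10111111.11101001.10101100.10110000
Mask: 11111111.00000000.00000000.00000000
AND operation:
Net:  10111111.00000000.00000000.00000000
Network: 191.0.0.0/8


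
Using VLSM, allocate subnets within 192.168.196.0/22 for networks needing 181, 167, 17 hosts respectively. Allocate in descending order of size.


181 hosts -> /24 (254 usable): 192.168.196.0/24
167 hosts -> /24 (254 usable): 192.168.197.0/24
17 hosts -> /27 (30 usable): 192.168.198.0/27
Allocation: 192.168.196.0/24 (181 hosts, 254 usable); 192.168.197.0/24 (167 hosts, 254 usable); 192.168.198.0/27 (17 hosts, 30 usable)


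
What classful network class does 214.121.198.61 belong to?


First octet: 214
Binary: 11010110
110xxxxx -> Class C (192-223)
Class C, default mask 255.255.255.0 (/24)


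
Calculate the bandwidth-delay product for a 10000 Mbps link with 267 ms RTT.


BDP = bandwidth * RTT
= 10000 Mbps * 267 ms
= 10000 * 1e6 * 267 / 1000 bits
= 2670000000 bits
= 333750000 bytes
= 325927.7344 KB
BDP = 2670000000 bits (333750000 bytes)


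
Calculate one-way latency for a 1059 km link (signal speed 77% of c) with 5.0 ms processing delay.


Speed = 0.77 * 3e5 km/s = 231000 km/s
Propagation delay = 1059 / 231000 = 0.0046 s = 4.5844 ms
Processing delay = 5.0 ms
Total one-way latency = 9.5844 ms


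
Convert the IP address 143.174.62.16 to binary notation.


143 = 10001111
174 = 10101110
62 = 00111110
16 = 00010000
Binary: 10001111.10101110.00111110.00010000


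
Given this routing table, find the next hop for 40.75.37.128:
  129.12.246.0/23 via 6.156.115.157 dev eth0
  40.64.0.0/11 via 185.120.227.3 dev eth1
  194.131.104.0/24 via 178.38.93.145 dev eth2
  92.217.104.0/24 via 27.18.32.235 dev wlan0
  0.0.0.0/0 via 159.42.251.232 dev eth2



Longest prefix match for 40.75.37.128:
  /23 129.12.246.0: no
  /11 40.64.0.0: MATCH
  /24 194.131.104.0: no
  /24 92.217.104.0: no
  /0 0.0.0.0: MATCH
Selected: next-hop 185.120.227.3 via eth1 (matched /11)


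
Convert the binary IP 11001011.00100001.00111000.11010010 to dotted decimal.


11001011 = 203
00100001 = 33
00111000 = 56
11010010 = 210
IP: 203.33.56.210


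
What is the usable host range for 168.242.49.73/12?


Network: 168.240.0.0
Broadcast: 168.255.255.255
First usable = network + 1
Last usable = broadcast - 1
Range: 168.240.0.1 to 168.255.255.254


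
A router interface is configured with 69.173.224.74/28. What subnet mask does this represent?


/28 means 28 network bits, 4 host bits
Binary: 11111111111111111111111111110000
Mask: 255.255.255.240


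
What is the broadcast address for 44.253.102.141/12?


Network: 44.240.0.0/12
Host bits = 20
Set all host bits to 1:
Broadcast: 44.255.255.255


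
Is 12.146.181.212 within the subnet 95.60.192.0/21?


Subnet network: 95.60.192.0
Test IP AND mask: 12.146.176.0
No, 12.146.181.212 is not in 95.60.192.0/21


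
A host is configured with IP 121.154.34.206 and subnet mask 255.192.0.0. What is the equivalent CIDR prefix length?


Binary: 11111111.11000000.00000000.00000000
Count leading 1s
Prefix: /10


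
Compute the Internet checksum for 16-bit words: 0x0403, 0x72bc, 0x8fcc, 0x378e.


Sum all words (with carry folding):
+ 0x0403 = 0x0403
+ 0x72bc = 0x76bf
+ 0x8fcc = 0x068c
+ 0x378e = 0x3e1a
One's complement: ~0x3e1a
Checksum = 0xc1e5


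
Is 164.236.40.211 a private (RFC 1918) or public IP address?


RFC 1918 private ranges:
  10.0.0.0/8 (10.0.0.0 - 10.255.255.255)
  172.16.0.0/12 (172.16.0.0 - 172.31.255.255)
  192.168.0.0/16 (192.168.0.0 - 192.168.255.255)
Public (not in any RFC 1918 range)


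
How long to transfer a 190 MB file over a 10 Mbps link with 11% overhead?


Effective throughput = 10 * (1 - 11/100) = 8.9 Mbps
File size in Mb = 190 * 8 = 1520 Mb
Time = 1520 / 8.9
Time = 170.7865 seconds


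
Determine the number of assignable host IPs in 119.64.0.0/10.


Host bits = 32 - 10 = 22
Total addresses = 2^22 = 4194304
Usable = total - 2 (network and broadcast)
Usable hosts: 4194302


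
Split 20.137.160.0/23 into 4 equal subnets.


New prefix = 23 + 2 = 25
Each subnet has 128 addresses
  20.137.160.0/25
  20.137.160.128/25
  20.137.161.0/25
  20.137.161.128/25
Subnets: 20.137.160.0/25, 20.137.160.128/25, 20.137.161.0/25, 20.137.161.128/25


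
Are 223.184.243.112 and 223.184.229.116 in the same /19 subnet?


Mask: 255.255.224.0
223.184.243.112 AND mask = 223.184.224.0
223.184.229.116 AND mask = 223.184.224.0
Yes, same subnet (223.184.224.0)


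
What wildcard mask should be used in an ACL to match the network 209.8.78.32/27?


Subnet mask: 255.255.255.224
Wildcard = 255.255.255.255 - subnet mask
255 - 255 = 0
255 - 255 = 0
255 - 255 = 0
255 - 224 = 31
Wildcard: 0.0.0.31


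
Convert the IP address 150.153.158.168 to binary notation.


150 = 10010110
153 = 10011001
158 = 10011110
168 = 10101000
Binary: 10010110.10011001.10011110.10101000


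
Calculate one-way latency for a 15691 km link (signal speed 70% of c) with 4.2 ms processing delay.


Speed = 0.7 * 3e5 km/s = 210000 km/s
Propagation delay = 15691 / 210000 = 0.0747 s = 74.719 ms
Processing delay = 4.2 ms
Total one-way latency = 78.919 ms


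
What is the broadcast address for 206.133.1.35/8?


Network: 206.0.0.0/8
Host bits = 24
Set all host bits to 1:
Broadcast: 206.255.255.255


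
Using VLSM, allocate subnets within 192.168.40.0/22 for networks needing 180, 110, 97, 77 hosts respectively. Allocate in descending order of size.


180 hosts -> /24 (254 usable): 192.168.40.0/24
110 hosts -> /25 (126 usable): 192.168.41.0/25
97 hosts -> /25 (126 usable): 192.168.41.128/25
77 hosts -> /25 (126 usable): 192.168.42.0/25
Allocation: 192.168.40.0/24 (180 hosts, 254 usable); 192.168.41.0/25 (110 hosts, 126 usable); 192.168.41.128/25 (97 hosts, 126 usable); 192.168.42.0/25 (77 hosts, 126 usable)


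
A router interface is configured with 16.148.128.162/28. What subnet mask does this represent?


/28 means 28 network bits, 4 host bits
Binary: 11111111111111111111111111110000
Mask: 255.255.255.240


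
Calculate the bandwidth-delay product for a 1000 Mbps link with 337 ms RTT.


BDP = bandwidth * RTT
= 1000 Mbps * 337 ms
= 1000 * 1e6 * 337 / 1000 bits
= 337000000 bits
= 42125000 bytes
= 41137.6953 KB
BDP = 337000000 bits (42125000 bytes)


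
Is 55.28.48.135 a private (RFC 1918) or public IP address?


RFC 1918 private ranges:
  10.0.0.0/8 (10.0.0.0 - 10.255.255.255)
  172.16.0.0/12 (172.16.0.0 - 172.31.255.255)
  192.168.0.0/16 (192.168.0.0 - 192.168.255.255)
Public (not in any RFC 1918 range)


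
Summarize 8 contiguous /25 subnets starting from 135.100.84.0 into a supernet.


Original prefix: /25
Number of subnets: 8 = 2^3
New prefix = 25 - 3 = 22
Supernet: 135.100.84.0/22


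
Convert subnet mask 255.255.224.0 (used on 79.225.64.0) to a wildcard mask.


Subnet mask: 255.255.224.0
Wildcard = 255.255.255.255 - subnet mask
255 - 255 = 0
255 - 255 = 0
255 - 224 = 31
255 - 0 = 255
Wildcard: 0.0.31.255


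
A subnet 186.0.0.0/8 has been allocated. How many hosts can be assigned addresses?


Host bits = 32 - 8 = 24
Total addresses = 2^24 = 16777216
Usable = total - 2 (network and broadcast)
Usable hosts: 16777214


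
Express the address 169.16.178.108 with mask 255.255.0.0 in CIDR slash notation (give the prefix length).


Binary: 11111111.11111111.00000000.00000000
Count leading 1s
Prefix: /16


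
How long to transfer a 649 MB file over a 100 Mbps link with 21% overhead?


Effective throughput = 100 * (1 - 21/100) = 79 Mbps
File size in Mb = 649 * 8 = 5192 Mb
Time = 5192 / 79
Time = 65.7215 seconds


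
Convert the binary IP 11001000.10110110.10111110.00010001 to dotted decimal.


11001000 = 200
10110110 = 182
10111110 = 190
00010001 = 17
IP: 200.182.190.17


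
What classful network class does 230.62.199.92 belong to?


First octet: 230
Binary: 11100110
1110xxxx -> Class D (224-239)
Class D (multicast), default mask N/A


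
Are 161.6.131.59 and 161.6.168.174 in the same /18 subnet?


Mask: 255.255.192.0
161.6.131.59 AND mask = 161.6.128.0
161.6.168.174 AND mask = 161.6.128.0
Yes, same subnet (161.6.128.0)


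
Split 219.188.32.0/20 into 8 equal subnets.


New prefix = 20 + 3 = 23
Each subnet has 512 addresses
  219.188.32.0/23
  219.188.34.0/23
  219.188.36.0/23
  219.188.38.0/23
  219.188.40.0/23
  219.188.42.0/23
  219.188.44.0/23
  219.188.46.0/23
Subnets: 219.188.32.0/23, 219.188.34.0/23, 219.188.36.0/23, 219.188.38.0/23, 219.188.40.0/23, 219.188.42.0/23, 219.188.44.0/23, 219.188.46.0/23
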